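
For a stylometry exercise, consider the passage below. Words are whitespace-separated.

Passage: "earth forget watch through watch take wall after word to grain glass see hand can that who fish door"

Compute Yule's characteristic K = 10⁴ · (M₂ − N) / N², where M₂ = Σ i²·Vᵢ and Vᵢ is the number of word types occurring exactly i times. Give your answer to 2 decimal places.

55.40

Frequencies: watch:2, earth:1, forget:1, through:1, take:1, wall:1, after:1, word:1, to:1, grain:1, glass:1, see:1, hand:1, can:1, that:1, who:1, fish:1, door:1
N = 19. Frequency spectrum: V_1=17, V_2=1
M₂ = 1²·17 + 2²·1 = 21
K = 10000 × (21 − 19) / 19² = 55.40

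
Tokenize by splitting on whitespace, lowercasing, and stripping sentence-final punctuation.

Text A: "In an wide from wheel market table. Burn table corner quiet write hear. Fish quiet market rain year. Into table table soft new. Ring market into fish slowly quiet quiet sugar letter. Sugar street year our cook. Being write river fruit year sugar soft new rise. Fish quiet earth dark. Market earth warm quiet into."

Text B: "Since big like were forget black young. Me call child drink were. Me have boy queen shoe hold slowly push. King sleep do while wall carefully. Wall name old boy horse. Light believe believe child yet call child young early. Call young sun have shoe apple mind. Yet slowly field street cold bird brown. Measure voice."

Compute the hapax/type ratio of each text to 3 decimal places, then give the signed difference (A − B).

A: hapax=21, V=32, ratio=0.656
B: hapax=29, V=41, ratio=0.707
Difference = 0.656 − 0.707 = -0.051

-0.051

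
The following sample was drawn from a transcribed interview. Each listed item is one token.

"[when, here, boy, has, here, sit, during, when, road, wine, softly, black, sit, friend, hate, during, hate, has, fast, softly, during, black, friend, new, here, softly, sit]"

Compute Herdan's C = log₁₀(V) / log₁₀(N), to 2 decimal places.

0.80

N = 27, V = 14.
log₁₀(V) = 1.146128, log₁₀(N) = 1.431364
C = 1.146128 / 1.431364 = 0.80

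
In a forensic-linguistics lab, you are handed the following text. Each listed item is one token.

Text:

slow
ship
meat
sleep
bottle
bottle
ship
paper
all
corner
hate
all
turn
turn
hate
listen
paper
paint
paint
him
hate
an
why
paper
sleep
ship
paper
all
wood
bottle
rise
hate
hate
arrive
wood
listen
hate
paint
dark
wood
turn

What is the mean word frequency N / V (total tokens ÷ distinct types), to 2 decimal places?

N = 41 tokens, V = 19 types.
Mean frequency = N / V = 41 / 19 = 2.16

2.16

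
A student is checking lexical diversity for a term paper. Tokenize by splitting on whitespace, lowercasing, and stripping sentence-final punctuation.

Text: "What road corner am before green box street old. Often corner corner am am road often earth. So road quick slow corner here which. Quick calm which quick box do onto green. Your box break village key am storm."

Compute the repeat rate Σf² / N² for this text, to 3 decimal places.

0.057

Frequencies: corner:4, am:4, road:3, box:3, quick:3, green:2, often:2, which:2, what:1, before:1, street:1, old:1, earth:1, so:1, slow:1, here:1, calm:1, do:1, onto:1, your:1, … (4 more, each freq 1)
Σf² = 87; N² = 1521
Repeat rate = 87 / 1521 = 0.057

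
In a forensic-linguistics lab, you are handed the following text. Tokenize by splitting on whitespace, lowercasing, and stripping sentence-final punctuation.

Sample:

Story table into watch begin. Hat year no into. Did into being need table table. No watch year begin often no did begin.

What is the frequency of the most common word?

Frequencies: table:3, into:3, begin:3, no:3, watch:2, year:2, did:2, story:1, hat:1, being:1, need:1, often:1
Most common: 'table' with frequency 3.

3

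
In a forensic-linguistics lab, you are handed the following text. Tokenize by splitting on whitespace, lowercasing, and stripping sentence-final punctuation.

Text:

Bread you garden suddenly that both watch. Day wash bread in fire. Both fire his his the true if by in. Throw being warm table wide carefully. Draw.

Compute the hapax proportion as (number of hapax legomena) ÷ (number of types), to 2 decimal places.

Frequencies: bread:2, both:2, in:2, fire:2, his:2, you:1, garden:1, suddenly:1, that:1, watch:1, day:1, wash:1, the:1, true:1, if:1, by:1, throw:1, being:1, warm:1, table:1, … (3 more, each freq 1)
Hapax count = 18; type count = 23.
Ratio = 18 / 23 = 0.78

0.78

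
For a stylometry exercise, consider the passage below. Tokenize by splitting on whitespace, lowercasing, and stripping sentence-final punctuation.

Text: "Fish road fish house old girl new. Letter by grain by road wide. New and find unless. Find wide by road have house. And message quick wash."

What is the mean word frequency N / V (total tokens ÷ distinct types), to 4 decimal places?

N = 27 tokens, V = 17 types.
Mean frequency = N / V = 27 / 17 = 1.5882

1.5882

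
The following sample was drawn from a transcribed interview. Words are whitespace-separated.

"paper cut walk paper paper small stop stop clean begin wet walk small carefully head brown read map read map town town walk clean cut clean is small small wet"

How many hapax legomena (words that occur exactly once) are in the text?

5

Frequencies: small:4, paper:3, walk:3, clean:3, cut:2, stop:2, wet:2, read:2, map:2, town:2, begin:1, carefully:1, head:1, brown:1, is:1
Hapax (freq=1): begin, brown, carefully, head, is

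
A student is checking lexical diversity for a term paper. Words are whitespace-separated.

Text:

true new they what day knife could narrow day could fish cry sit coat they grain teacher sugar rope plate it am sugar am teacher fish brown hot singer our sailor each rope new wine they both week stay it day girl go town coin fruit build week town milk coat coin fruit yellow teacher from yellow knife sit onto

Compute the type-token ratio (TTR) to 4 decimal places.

N = 60 tokens, V = 39 types.
TTR = V / N = 39 / 60 = 0.6500

0.6500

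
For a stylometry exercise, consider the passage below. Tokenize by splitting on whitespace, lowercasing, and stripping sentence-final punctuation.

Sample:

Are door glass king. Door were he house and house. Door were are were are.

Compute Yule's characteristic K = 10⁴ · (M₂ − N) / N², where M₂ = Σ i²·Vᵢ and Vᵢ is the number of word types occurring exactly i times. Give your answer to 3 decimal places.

Frequencies: are:3, door:3, were:3, house:2, glass:1, king:1, he:1, and:1
N = 15. Frequency spectrum: V_1=4, V_2=1, V_3=3
M₂ = 1²·4 + 2²·1 + 3²·3 = 35
K = 10000 × (35 − 15) / 15² = 888.889

888.889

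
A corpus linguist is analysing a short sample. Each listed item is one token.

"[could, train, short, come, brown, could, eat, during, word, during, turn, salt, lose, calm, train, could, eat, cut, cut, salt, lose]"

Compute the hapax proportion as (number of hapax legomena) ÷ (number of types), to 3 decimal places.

Frequencies: could:3, train:2, eat:2, during:2, salt:2, lose:2, cut:2, short:1, come:1, brown:1, word:1, turn:1, calm:1
Hapax count = 6; type count = 13.
Ratio = 6 / 13 = 0.462

0.462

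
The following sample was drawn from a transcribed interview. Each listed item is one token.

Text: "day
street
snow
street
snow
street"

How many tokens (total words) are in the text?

Tokens: day, street, snow, street, snow, street
N = 6

6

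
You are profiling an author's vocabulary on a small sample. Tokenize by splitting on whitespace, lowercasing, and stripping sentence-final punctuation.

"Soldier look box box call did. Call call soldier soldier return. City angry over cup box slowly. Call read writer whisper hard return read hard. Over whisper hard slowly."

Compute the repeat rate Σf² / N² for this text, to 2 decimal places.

0.08

Frequencies: call:4, soldier:3, box:3, hard:3, return:2, over:2, slowly:2, read:2, whisper:2, look:1, did:1, city:1, angry:1, cup:1, writer:1
Σf² = 69; N² = 841
Repeat rate = 69 / 841 = 0.08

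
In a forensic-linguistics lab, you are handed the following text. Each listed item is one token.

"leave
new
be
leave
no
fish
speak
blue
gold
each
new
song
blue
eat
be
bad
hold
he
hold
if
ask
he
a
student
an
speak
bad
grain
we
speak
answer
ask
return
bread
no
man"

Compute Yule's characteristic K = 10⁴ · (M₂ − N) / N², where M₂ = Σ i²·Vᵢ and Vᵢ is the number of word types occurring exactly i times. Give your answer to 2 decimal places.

Frequencies: speak:3, leave:2, new:2, be:2, no:2, blue:2, bad:2, hold:2, he:2, ask:2, fish:1, gold:1, each:1, song:1, eat:1, if:1, a:1, student:1, an:1, grain:1, … (5 more, each freq 1)
N = 36. Frequency spectrum: V_1=15, V_2=9, V_3=1
M₂ = 1²·15 + 2²·9 + 3²·1 = 60
K = 10000 × (60 − 36) / 36² = 185.19

185.19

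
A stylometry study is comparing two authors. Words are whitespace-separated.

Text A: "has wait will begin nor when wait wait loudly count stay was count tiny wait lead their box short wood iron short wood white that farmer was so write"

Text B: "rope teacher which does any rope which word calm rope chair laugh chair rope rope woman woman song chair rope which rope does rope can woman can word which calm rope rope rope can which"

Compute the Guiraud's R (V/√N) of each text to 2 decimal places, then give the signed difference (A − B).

A: V=22, N=29, R=4.09
B: V=12, N=35, R=2.03
Difference = 4.09 − 2.03 = 2.06

2.06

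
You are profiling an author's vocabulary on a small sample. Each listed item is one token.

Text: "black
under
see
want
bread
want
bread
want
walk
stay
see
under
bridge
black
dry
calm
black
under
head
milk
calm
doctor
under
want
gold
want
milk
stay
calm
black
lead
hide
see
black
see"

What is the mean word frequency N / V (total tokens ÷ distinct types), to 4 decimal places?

2.1875

N = 35 tokens, V = 16 types.
Mean frequency = N / V = 35 / 16 = 2.1875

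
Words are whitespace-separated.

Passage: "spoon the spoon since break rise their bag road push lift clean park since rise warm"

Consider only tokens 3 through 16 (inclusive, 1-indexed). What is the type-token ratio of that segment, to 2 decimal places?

0.86

Segment tokens 3–16: spoon, since, break, rise, their, bag, road, push, lift, clean, park, since, rise, warm
Segment N = 14, segment V = 12.
TTR = 12 / 14 = 0.86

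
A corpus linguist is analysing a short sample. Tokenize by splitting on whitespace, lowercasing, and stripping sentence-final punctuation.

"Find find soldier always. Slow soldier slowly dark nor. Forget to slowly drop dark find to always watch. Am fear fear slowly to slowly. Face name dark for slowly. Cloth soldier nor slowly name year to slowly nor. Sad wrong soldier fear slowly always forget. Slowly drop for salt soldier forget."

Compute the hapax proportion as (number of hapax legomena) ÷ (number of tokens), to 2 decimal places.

Frequencies: slowly:9, soldier:5, to:4, find:3, always:3, dark:3, nor:3, forget:3, fear:3, drop:2, name:2, for:2, slow:1, watch:1, am:1, face:1, cloth:1, year:1, sad:1, wrong:1, … (1 more, each freq 1)
Hapax count = 9; token count = 51.
Ratio = 9 / 51 = 0.18

0.18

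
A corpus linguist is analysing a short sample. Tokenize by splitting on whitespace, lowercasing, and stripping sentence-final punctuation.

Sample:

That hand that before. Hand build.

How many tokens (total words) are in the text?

6

Tokens: that, hand, that, before, hand, build
N = 6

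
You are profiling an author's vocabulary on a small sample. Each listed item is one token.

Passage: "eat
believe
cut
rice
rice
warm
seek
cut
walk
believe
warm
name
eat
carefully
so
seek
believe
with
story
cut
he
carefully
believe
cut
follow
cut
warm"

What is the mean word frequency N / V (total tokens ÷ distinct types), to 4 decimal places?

N = 27 tokens, V = 14 types.
Mean frequency = N / V = 27 / 14 = 1.9286

1.9286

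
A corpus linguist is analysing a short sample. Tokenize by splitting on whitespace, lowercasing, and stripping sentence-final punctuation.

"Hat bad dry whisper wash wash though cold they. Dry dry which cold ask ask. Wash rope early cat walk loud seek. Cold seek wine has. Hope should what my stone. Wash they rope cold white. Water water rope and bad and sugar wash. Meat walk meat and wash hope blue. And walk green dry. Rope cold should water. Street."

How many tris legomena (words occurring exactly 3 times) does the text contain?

Frequencies: wash:6, cold:5, dry:4, rope:4, and:4, walk:3, water:3, bad:2, they:2, ask:2, seek:2, hope:2, should:2, meat:2, hat:1, whisper:1, though:1, which:1, early:1, cat:1, … (11 more, each freq 1)
Words with frequency 3: walk, water

2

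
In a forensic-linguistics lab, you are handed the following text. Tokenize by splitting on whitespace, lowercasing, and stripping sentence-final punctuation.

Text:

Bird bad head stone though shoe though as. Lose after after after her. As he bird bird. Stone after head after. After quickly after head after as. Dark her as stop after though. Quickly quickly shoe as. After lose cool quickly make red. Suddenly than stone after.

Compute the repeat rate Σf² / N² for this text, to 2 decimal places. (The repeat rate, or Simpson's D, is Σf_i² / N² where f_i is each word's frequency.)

Frequencies: after:11, as:5, quickly:4, bird:3, head:3, stone:3, though:3, shoe:2, lose:2, her:2, bad:1, he:1, dark:1, stop:1, cool:1, make:1, red:1, suddenly:1, than:1
Σf² = 219; N² = 2209
Repeat rate = 219 / 2209 = 0.10

0.10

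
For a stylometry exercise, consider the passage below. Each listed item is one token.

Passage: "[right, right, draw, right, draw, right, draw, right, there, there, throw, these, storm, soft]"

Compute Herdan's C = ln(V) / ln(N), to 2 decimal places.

N = 14, V = 7.
ln(V) = 1.945910, ln(N) = 2.639057
C = 1.945910 / 2.639057 = 0.74

0.74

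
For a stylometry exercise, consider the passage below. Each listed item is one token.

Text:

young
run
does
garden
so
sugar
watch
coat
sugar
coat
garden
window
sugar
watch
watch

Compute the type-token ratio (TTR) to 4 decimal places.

0.6000

N = 15 tokens, V = 9 types.
TTR = V / N = 9 / 15 = 0.6000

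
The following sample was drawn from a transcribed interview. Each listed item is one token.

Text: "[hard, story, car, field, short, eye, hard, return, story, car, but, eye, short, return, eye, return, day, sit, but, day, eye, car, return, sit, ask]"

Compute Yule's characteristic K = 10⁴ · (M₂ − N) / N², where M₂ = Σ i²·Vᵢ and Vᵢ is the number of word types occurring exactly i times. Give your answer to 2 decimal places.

672.00

Frequencies: eye:4, return:4, car:3, hard:2, story:2, short:2, but:2, day:2, sit:2, field:1, ask:1
N = 25. Frequency spectrum: V_1=2, V_2=6, V_3=1, V_4=2
M₂ = 1²·2 + 2²·6 + 3²·1 + 4²·2 = 67
K = 10000 × (67 − 25) / 25² = 672.00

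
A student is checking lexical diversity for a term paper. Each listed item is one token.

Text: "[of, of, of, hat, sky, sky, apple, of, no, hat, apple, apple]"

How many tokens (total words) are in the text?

12

Tokens: of, of, of, hat, sky, sky, apple, of, no, hat, apple, apple
N = 12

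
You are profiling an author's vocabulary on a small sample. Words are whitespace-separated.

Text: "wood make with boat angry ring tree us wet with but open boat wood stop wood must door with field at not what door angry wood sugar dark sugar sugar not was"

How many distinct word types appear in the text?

21

Distinct types: {angry, at, boat, but, dark, door, field, make, must, not, open, ring, stop, sugar, tree, us, was, wet, what, with, wood}
V = 21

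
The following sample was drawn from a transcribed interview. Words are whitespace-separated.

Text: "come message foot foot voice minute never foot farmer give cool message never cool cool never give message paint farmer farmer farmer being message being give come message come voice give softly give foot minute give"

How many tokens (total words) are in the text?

36

Tokens: come, message, foot, foot, voice, minute, never, foot, farmer, give, cool, message, never, cool, cool, never, give, message, paint, farmer, farmer, farmer, being, message, being, give, come, message, come, voice, give, softly, give, foot, minute, give
N = 36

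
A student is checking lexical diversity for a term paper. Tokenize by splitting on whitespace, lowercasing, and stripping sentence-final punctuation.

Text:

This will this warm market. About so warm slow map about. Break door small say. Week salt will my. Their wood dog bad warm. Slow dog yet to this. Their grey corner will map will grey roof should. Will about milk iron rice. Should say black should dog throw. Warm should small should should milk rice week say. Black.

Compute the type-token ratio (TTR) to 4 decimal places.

0.5085

N = 59 tokens, V = 30 types.
TTR = V / N = 30 / 59 = 0.5085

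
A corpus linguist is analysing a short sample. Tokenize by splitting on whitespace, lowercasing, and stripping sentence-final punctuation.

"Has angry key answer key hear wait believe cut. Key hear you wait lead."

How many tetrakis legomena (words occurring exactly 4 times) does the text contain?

Frequencies: key:3, hear:2, wait:2, has:1, angry:1, answer:1, believe:1, cut:1, you:1, lead:1
Words with frequency 4: (none)

0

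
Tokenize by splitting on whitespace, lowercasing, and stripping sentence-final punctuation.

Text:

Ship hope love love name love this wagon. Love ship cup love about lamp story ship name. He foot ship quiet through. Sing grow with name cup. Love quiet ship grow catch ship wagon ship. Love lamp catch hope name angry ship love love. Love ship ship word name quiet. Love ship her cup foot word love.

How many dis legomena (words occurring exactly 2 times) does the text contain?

Frequencies: love:12, ship:11, name:5, cup:3, quiet:3, hope:2, wagon:2, lamp:2, foot:2, grow:2, catch:2, word:2, this:1, about:1, story:1, he:1, through:1, sing:1, with:1, angry:1, … (1 more, each freq 1)
Words with frequency 2: catch, foot, grow, hope, lamp, wagon, word

7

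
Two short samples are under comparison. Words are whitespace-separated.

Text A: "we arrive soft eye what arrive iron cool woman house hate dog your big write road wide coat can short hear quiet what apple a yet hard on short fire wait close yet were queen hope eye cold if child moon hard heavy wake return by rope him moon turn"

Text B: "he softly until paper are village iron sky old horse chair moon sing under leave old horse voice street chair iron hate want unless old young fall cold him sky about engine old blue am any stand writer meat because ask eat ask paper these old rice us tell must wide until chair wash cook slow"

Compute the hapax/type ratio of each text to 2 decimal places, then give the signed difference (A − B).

0.02

A: hapax=36, V=43, ratio=0.84
B: hapax=36, V=44, ratio=0.82
Difference = 0.84 − 0.82 = 0.02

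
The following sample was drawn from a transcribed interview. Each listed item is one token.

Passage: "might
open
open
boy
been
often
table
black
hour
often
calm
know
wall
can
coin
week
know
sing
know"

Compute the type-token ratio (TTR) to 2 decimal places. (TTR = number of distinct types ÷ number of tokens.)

0.79

N = 19 tokens, V = 15 types.
TTR = V / N = 15 / 19 = 0.79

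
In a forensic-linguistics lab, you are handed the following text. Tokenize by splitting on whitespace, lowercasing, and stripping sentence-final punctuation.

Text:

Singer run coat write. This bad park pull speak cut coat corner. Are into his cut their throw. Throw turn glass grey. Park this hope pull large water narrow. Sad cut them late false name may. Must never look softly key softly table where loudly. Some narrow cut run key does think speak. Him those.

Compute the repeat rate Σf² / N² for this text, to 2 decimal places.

Frequencies: cut:4, run:2, coat:2, this:2, park:2, pull:2, speak:2, throw:2, narrow:2, softly:2, key:2, singer:1, write:1, bad:1, corner:1, are:1, into:1, his:1, their:1, turn:1, … (22 more, each freq 1)
Σf² = 87; N² = 3025
Repeat rate = 87 / 3025 = 0.03

0.03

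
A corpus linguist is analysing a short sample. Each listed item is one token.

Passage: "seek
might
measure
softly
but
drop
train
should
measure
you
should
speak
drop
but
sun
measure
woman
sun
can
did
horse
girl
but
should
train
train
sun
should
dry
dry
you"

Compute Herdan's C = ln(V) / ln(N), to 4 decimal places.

0.8251

N = 31, V = 17.
ln(V) = 2.833213, ln(N) = 3.433987
C = 2.833213 / 3.433987 = 0.8251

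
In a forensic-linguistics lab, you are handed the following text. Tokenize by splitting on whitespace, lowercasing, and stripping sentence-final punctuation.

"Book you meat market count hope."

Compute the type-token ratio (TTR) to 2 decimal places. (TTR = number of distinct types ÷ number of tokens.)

1.00

N = 6 tokens, V = 6 types.
TTR = V / N = 6 / 6 = 1.00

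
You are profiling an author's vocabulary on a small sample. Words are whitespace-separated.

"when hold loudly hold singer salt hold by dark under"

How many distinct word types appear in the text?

Distinct types: {by, dark, hold, loudly, salt, singer, under, when}
V = 8

8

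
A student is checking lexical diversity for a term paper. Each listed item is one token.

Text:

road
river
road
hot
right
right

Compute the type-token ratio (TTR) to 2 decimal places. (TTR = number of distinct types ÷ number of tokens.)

N = 6 tokens, V = 4 types.
TTR = V / N = 4 / 6 = 0.67

0.67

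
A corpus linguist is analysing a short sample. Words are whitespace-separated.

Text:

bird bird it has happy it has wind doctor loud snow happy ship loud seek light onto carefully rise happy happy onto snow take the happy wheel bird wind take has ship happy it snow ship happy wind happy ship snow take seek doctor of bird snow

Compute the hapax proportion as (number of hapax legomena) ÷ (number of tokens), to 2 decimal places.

0.13

Frequencies: happy:8, snow:5, bird:4, ship:4, it:3, has:3, wind:3, take:3, doctor:2, loud:2, seek:2, onto:2, light:1, carefully:1, rise:1, the:1, wheel:1, of:1
Hapax count = 6; token count = 47.
Ratio = 6 / 47 = 0.13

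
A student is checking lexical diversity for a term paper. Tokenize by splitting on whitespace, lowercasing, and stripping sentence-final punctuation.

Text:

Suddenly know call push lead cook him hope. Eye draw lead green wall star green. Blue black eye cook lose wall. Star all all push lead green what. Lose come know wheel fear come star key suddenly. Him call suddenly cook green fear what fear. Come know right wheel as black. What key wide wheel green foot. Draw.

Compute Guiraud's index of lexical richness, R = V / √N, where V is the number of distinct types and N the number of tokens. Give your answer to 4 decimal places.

3.4140

N = 58, V = 26.
√N = 7.615773
R = 26 / 7.615773 = 3.4140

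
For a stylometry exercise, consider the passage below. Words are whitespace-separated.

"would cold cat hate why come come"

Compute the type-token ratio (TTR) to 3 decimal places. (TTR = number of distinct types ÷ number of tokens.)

N = 7 tokens, V = 6 types.
TTR = V / N = 6 / 7 = 0.857

0.857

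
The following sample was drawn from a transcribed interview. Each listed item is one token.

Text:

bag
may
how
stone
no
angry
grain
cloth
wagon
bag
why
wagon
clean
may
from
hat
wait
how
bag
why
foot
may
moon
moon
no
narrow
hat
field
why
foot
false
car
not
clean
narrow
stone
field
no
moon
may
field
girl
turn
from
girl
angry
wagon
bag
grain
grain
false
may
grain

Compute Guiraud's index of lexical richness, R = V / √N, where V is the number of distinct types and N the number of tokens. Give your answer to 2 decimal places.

3.16

N = 53, V = 23.
√N = 7.280110
R = 23 / 7.280110 = 3.16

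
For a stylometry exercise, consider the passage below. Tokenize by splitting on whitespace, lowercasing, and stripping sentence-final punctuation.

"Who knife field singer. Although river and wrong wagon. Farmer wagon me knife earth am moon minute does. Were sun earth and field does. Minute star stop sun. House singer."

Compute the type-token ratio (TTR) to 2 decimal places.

0.70

N = 30 tokens, V = 21 types.
TTR = V / N = 21 / 30 = 0.70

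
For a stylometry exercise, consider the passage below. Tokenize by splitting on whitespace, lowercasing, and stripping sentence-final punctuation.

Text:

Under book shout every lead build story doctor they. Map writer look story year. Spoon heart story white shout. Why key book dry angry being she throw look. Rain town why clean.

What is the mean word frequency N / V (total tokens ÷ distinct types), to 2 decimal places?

N = 32 tokens, V = 26 types.
Mean frequency = N / V = 32 / 26 = 1.23

1.23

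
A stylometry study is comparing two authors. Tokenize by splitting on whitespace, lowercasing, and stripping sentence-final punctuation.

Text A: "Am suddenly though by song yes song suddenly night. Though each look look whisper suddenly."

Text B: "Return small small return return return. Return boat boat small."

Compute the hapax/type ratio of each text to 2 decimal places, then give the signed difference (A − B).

A: hapax=6, V=10, ratio=0.60
B: hapax=0, V=3, ratio=0.00
Difference = 0.60 − 0.00 = 0.60

0.60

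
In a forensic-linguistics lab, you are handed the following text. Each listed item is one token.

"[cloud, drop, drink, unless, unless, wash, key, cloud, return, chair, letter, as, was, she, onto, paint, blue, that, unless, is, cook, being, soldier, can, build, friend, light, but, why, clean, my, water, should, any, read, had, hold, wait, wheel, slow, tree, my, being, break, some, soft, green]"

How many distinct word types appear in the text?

Distinct types: {any, as, being, blue, break, build, but, can, chair, clean, cloud, cook, drink, drop, friend, green, had, hold, is, key, letter, light, my, onto, paint, read, return, she, should, slow, soft, soldier, some, that, tree, unless, wait, was, wash, water, wheel, why}
V = 42

42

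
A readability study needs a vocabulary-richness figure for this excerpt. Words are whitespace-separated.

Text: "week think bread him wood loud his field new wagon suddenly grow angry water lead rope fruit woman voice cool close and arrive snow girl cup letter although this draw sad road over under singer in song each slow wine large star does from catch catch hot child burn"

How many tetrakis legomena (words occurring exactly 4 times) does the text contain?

Frequencies: catch:2, week:1, think:1, bread:1, him:1, wood:1, loud:1, his:1, field:1, new:1, wagon:1, suddenly:1, grow:1, angry:1, water:1, lead:1, rope:1, fruit:1, woman:1, voice:1, … (28 more, each freq 1)
Words with frequency 4: (none)

0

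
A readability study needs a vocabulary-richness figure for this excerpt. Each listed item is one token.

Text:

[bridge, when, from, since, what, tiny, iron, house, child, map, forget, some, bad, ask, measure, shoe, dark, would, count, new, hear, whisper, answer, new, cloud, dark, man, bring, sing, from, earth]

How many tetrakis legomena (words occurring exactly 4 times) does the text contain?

Frequencies: from:2, dark:2, new:2, bridge:1, when:1, since:1, what:1, tiny:1, iron:1, house:1, child:1, map:1, forget:1, some:1, bad:1, ask:1, measure:1, shoe:1, would:1, count:1, … (8 more, each freq 1)
Words with frequency 4: (none)

0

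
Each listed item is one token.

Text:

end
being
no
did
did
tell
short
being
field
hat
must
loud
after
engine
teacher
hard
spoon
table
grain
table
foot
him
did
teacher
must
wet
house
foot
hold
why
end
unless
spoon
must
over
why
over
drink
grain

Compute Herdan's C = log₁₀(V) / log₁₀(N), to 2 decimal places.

0.89

N = 39, V = 26.
log₁₀(V) = 1.414973, log₁₀(N) = 1.591065
C = 1.414973 / 1.591065 = 0.89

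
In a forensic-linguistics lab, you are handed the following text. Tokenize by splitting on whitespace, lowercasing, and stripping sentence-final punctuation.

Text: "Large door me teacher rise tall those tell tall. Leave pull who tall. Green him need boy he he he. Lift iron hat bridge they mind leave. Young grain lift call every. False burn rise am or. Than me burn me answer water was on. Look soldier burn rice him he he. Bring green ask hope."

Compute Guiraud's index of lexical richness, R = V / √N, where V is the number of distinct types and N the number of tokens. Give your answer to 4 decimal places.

5.4789

N = 56, V = 41.
√N = 7.483315
R = 41 / 7.483315 = 5.4789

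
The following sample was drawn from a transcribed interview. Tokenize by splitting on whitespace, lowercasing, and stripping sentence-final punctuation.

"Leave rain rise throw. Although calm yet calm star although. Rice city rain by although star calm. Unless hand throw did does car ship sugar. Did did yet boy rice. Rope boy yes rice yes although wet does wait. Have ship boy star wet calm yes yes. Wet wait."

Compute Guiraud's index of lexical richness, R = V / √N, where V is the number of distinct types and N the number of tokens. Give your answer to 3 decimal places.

N = 49, V = 24.
√N = 7.000000
R = 24 / 7.000000 = 3.429

3.429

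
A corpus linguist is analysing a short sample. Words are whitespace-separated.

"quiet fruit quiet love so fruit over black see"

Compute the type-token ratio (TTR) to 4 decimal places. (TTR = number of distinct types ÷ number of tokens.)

0.7778

N = 9 tokens, V = 7 types.
TTR = V / N = 7 / 9 = 0.7778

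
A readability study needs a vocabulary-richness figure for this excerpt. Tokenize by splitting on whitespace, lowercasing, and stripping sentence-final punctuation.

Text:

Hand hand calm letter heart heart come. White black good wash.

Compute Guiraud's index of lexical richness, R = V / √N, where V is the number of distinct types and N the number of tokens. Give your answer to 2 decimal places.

N = 11, V = 9.
√N = 3.316625
R = 9 / 3.316625 = 2.71

2.71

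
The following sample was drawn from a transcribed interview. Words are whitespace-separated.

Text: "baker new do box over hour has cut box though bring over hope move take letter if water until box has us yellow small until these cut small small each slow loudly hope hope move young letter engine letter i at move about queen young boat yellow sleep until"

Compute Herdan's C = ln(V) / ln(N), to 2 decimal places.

0.89

N = 49, V = 32.
ln(V) = 3.465736, ln(N) = 3.891820
C = 3.465736 / 3.891820 = 0.89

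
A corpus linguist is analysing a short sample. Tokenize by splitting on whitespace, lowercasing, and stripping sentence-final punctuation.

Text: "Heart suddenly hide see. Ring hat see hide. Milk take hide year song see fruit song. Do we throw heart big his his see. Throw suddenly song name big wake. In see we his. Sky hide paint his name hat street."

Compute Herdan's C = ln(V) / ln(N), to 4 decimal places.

N = 41, V = 22.
ln(V) = 3.091042, ln(N) = 3.713572
C = 3.091042 / 3.713572 = 0.8324

0.8324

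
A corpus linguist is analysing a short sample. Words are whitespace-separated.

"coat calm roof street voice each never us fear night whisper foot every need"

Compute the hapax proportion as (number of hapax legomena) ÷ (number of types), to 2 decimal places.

Frequencies: coat:1, calm:1, roof:1, street:1, voice:1, each:1, never:1, us:1, fear:1, night:1, whisper:1, foot:1, every:1, need:1
Hapax count = 14; type count = 14.
Ratio = 14 / 14 = 1.00

1.00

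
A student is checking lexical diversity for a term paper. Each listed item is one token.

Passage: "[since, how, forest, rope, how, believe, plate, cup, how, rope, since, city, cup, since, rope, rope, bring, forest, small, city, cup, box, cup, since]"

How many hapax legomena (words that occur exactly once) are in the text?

5

Frequencies: since:4, rope:4, cup:4, how:3, forest:2, city:2, believe:1, plate:1, bring:1, small:1, box:1
Hapax (freq=1): believe, box, bring, plate, small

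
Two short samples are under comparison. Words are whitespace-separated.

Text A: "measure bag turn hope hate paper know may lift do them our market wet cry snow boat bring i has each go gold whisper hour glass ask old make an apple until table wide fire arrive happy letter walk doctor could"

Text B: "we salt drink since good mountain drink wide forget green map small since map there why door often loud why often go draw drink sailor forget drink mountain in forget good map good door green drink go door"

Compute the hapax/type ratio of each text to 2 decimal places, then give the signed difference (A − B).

A: hapax=41, V=41, ratio=1.00
B: hapax=9, V=20, ratio=0.45
Difference = 1.00 − 0.45 = 0.55

0.55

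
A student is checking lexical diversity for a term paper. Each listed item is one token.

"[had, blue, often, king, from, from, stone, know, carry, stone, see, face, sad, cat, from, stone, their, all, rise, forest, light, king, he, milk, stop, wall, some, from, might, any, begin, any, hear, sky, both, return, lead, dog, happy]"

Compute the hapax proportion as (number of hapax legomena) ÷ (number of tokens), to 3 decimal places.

Frequencies: from:4, stone:3, king:2, any:2, had:1, blue:1, often:1, know:1, carry:1, see:1, face:1, sad:1, cat:1, their:1, all:1, rise:1, forest:1, light:1, he:1, milk:1, … (12 more, each freq 1)
Hapax count = 28; token count = 39.
Ratio = 28 / 39 = 0.718

0.718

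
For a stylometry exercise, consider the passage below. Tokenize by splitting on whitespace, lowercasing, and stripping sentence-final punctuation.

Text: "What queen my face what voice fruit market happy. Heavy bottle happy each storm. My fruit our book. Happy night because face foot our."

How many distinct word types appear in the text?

Distinct types: {because, book, bottle, each, face, foot, fruit, happy, heavy, market, my, night, our, queen, storm, voice, what}
V = 17

17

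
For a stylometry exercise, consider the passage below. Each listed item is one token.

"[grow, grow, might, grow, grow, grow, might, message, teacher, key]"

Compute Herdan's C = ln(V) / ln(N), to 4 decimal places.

N = 10, V = 5.
ln(V) = 1.609438, ln(N) = 2.302585
C = 1.609438 / 2.302585 = 0.6990

0.6990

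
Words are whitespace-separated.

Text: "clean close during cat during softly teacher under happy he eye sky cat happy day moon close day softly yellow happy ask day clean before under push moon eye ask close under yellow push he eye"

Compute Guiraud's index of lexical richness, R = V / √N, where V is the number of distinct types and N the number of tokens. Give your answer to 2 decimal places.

N = 36, V = 17.
√N = 6.000000
R = 17 / 6.000000 = 2.83

2.83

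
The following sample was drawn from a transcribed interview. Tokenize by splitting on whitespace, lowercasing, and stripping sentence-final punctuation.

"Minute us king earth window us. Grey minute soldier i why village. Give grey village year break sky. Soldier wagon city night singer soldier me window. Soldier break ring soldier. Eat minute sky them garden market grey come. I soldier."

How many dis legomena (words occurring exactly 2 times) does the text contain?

Frequencies: soldier:6, minute:3, grey:3, us:2, window:2, i:2, village:2, break:2, sky:2, king:1, earth:1, why:1, give:1, year:1, wagon:1, city:1, night:1, singer:1, me:1, ring:1, … (5 more, each freq 1)
Words with frequency 2: break, i, sky, us, village, window

6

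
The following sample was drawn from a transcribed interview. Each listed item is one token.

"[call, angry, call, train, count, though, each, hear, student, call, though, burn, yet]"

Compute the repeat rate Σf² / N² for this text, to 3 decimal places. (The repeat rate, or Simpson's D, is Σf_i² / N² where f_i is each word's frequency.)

0.124

Frequencies: call:3, though:2, angry:1, train:1, count:1, each:1, hear:1, student:1, burn:1, yet:1
Σf² = 21; N² = 169
Repeat rate = 21 / 169 = 0.124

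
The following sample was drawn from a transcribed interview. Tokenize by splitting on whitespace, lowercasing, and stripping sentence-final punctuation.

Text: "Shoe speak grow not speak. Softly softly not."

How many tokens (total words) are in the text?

Tokens: shoe, speak, grow, not, speak, softly, softly, not
N = 8

8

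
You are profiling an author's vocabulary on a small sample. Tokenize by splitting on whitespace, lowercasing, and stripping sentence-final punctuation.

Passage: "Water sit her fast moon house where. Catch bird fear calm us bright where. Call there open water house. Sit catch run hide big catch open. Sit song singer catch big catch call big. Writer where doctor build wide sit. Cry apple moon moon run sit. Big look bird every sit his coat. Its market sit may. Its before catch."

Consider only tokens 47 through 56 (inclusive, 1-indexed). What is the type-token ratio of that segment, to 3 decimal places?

Segment tokens 47–56: big, look, bird, every, sit, his, coat, its, market, sit
Segment N = 10, segment V = 9.
TTR = 9 / 10 = 0.900

0.900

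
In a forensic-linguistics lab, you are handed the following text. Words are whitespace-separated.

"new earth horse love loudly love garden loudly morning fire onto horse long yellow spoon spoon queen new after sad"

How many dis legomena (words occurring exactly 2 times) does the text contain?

Frequencies: new:2, horse:2, love:2, loudly:2, spoon:2, earth:1, garden:1, morning:1, fire:1, onto:1, long:1, yellow:1, queen:1, after:1, sad:1
Words with frequency 2: horse, loudly, love, new, spoon

5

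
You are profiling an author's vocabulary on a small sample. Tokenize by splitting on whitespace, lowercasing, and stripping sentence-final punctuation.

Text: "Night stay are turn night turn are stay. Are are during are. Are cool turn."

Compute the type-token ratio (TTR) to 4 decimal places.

N = 15 tokens, V = 6 types.
TTR = V / N = 6 / 15 = 0.4000

0.4000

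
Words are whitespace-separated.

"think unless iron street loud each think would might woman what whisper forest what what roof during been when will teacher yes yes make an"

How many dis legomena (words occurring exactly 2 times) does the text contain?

2

Frequencies: what:3, think:2, yes:2, unless:1, iron:1, street:1, loud:1, each:1, would:1, might:1, woman:1, whisper:1, forest:1, roof:1, during:1, been:1, when:1, will:1, teacher:1, make:1, … (1 more, each freq 1)
Words with frequency 2: think, yes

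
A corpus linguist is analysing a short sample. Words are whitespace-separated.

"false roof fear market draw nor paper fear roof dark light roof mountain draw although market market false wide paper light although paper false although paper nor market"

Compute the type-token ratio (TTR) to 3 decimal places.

N = 28 tokens, V = 12 types.
TTR = V / N = 12 / 28 = 0.429

0.429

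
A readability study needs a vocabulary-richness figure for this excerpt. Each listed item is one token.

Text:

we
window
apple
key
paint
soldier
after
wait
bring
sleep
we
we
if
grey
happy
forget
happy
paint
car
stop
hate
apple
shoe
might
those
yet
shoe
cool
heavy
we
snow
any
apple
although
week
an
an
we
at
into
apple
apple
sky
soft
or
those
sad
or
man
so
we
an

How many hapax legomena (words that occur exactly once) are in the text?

Frequencies: we:6, apple:5, an:3, paint:2, happy:2, shoe:2, those:2, or:2, window:1, key:1, soldier:1, after:1, wait:1, bring:1, sleep:1, if:1, grey:1, forget:1, car:1, stop:1, … (16 more, each freq 1)
Hapax (freq=1): after, although, any, at, bring, car, cool, forget, grey, hate, heavy, if, into, key, man, might, sad, sky, sleep, snow, so, soft, soldier, stop, wait, week, window, yet

28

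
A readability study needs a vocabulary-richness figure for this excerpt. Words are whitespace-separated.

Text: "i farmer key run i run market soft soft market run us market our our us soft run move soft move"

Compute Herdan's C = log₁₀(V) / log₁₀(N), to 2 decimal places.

N = 21, V = 9.
log₁₀(V) = 0.954243, log₁₀(N) = 1.322219
C = 0.954243 / 1.322219 = 0.72

0.72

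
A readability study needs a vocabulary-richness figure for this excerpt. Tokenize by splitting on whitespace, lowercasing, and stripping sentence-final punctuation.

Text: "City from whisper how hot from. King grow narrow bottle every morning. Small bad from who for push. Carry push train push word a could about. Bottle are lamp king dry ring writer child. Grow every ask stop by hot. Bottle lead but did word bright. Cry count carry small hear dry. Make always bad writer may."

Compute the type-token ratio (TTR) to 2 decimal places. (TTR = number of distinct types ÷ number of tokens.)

N = 57 tokens, V = 41 types.
TTR = V / N = 41 / 57 = 0.72

0.72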